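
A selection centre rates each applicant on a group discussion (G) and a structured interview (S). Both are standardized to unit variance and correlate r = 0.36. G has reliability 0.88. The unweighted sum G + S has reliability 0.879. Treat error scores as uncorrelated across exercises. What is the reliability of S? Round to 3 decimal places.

Var(G+S) = 2 + 2·0.36 = 2.720.
True-score variance = ρ_G + ρ_S + 2·0.36, so 0.879 = (0.88 + ρ_S + 0.72) / 2.720.
ρ_S = 0.879·2.720 − 0.88 − 0.72 = 0.791.

0.791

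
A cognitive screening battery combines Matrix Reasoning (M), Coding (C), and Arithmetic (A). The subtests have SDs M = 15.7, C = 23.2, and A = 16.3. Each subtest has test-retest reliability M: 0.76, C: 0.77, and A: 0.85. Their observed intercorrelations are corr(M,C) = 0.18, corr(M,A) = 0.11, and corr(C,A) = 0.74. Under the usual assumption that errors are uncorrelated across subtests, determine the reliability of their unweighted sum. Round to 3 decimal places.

0.876

Var(M+C+A) = 15.7² + 23.2² + 16.3² + 2·[15.7·23.2·0.18 + 15.7·16.3·0.11 + 23.2·16.3·0.74] = 1050.42 + 747.103 = 1797.52.
Under uncorrelated errors the observed covariances equal the true-score covariances, so only the own-variance terms attenuate.
True-score variance = [15.7²·0.76 + 23.2²·0.77 + 16.3²·0.85] + 747.103 = 827.614 + 747.103 = 1574.72.
Reliability = 1574.72 / 1797.52 = 0.876.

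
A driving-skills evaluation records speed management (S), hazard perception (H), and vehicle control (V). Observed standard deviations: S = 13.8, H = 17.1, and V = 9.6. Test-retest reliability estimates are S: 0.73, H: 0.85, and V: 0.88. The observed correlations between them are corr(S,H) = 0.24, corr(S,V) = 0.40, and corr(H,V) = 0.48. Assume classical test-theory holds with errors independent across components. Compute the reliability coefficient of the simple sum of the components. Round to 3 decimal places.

0.888

Var(S+H+V) = 13.8² + 17.1² + 9.6² + 2·[13.8·17.1·0.24 + 13.8·9.6·0.40 + 17.1·9.6·0.48] = 575.01 + 376.848 = 951.858.
Because errors are independent across components, Cov(Tᵢ,Tⱼ) = Cov(Xᵢ,Xⱼ); the off-diagonal part of the true-score variance is the same as above.
True-score variance = [13.8²·0.73 + 17.1²·0.85 + 9.6²·0.88] + 376.848 = 468.671 + 376.848 = 845.519.
Reliability = 845.519 / 951.858 = 0.888.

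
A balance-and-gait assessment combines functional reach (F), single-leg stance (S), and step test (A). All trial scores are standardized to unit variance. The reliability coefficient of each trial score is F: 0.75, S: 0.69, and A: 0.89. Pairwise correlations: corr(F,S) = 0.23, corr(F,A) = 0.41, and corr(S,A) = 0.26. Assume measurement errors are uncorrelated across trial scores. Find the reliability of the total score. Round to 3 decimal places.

0.860

Var(F+S+A) = 3 + 2·[0.23 + 0.41 + 0.26] = 3 + 1.8 = 4.8.
Under uncorrelated errors the observed covariances equal the true-score covariances, so only the own-variance terms attenuate.
True-score variance = [0.75 + 0.69 + 0.89] + 1.8 = 2.33 + 1.8 = 4.13.
Reliability = 4.13 / 4.8 = 0.860.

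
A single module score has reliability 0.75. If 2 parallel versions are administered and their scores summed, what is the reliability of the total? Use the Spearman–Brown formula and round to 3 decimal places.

0.857

ρ_k = kρ / (1 + (k−1)ρ) = 2·0.75 / (1 + 1·0.75) = 1.500 / 1.750 = 0.857.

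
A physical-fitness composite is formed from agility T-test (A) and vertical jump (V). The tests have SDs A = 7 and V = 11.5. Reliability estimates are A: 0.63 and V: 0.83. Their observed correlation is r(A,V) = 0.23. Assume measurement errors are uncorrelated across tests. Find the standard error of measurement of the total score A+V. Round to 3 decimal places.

Var(total) = 181.25 + 37.03 = 218.28.
True-score variance = 140.637 + 37.03 = 177.667, so reliability = 0.8139.
Error variance = 218.28 − 177.667 = 40.6125; SEM = √40.6125 = 6.373.

6.373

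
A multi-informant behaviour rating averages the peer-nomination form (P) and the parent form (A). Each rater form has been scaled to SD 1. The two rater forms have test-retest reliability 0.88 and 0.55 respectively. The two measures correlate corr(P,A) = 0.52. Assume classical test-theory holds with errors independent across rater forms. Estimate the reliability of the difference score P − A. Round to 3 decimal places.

0.406

Var(P−A) = 1 + 1 − 2·0.52 = 2 − 1.04 = 0.96.
Because errors are independent across components, Cov(Tᵢ,Tⱼ) = Cov(Xᵢ,Xⱼ); the off-diagonal part of the true-score variance is the same as above.
True-score variance = [0.88 + 0.55] − 1.04 = 1.43 − 1.04 = 0.39.
Reliability = 0.39 / 0.96 = 0.406.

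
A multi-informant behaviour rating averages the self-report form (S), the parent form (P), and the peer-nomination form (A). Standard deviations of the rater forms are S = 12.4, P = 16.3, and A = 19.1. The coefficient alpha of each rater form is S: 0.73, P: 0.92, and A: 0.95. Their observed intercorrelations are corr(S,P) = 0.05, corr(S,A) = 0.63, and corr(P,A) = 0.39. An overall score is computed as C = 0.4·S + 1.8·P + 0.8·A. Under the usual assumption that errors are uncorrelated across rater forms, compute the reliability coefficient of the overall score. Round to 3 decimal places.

0.945

Var(C) = 0.4²·12.4² + 1.8²·16.3² + 0.8²·19.1² + 2·[0.72·12.4·16.3·0.05 + 0.32·12.4·19.1·0.63 + 1.44·16.3·19.1·0.39] = 1118.92 + 459.732 = 1578.65.
Under uncorrelated errors the observed covariances equal the true-score covariances, so only the own-variance terms attenuate.
True-score variance = [0.4²·12.4²·0.73 + 1.8²·16.3²·0.92 + 0.8²·19.1²·0.95] + 459.732 = 1031.73 + 459.732 = 1491.46.
Reliability = 1491.46 / 1578.65 = 0.945.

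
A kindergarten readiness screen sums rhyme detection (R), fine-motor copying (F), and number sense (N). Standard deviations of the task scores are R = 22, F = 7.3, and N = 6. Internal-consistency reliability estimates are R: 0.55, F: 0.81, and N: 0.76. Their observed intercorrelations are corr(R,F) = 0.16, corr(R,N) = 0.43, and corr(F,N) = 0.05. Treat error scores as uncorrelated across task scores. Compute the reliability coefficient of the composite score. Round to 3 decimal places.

Var(R+F+N) = 22² + 7.3² + 6² + 2·[22·7.3·0.16 + 22·6·0.43 + 7.3·6·0.05] = 573.29 + 169.292 = 742.582.
With uncorrelated errors the cross-covariances are all true-score covariance, so they carry over unchanged; only the diagonal terms shrink to ρᵢσᵢ².
True-score variance = [22²·0.55 + 7.3²·0.81 + 6²·0.76] + 169.292 = 336.725 + 169.292 = 506.017.
Reliability = 506.017 / 742.582 = 0.681.

0.681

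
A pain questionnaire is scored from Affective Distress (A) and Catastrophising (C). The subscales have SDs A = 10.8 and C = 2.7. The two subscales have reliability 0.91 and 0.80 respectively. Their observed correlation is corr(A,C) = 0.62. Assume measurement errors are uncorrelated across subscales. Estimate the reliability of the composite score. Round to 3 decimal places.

0.925

Var(A+C) = 10.8² + 2.7² + 2·[10.8·2.7·0.62] = 123.93 + 36.1584 = 160.088.
Under uncorrelated errors the observed covariances equal the true-score covariances, so only the own-variance terms attenuate.
True-score variance = [10.8²·0.91 + 2.7²·0.80] + 36.1584 = 111.974 + 36.1584 = 148.133.
Reliability = 148.133 / 160.088 = 0.925.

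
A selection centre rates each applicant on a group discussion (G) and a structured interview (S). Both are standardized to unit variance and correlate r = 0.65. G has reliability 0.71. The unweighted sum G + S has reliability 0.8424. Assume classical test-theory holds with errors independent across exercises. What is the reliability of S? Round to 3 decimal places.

0.770

Var(G+S) = 2 + 2·0.65 = 3.300.
True-score variance = ρ_G + ρ_S + 2·0.65, so 0.8424 = (0.71 + ρ_S + 1.30) / 3.300.
ρ_S = 0.8424·3.300 − 0.71 − 1.30 = 0.770.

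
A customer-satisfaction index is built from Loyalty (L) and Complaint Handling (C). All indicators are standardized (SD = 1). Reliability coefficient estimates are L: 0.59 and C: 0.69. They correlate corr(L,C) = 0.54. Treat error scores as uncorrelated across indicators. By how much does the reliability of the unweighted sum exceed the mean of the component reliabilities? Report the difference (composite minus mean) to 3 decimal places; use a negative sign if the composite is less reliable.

Var(sum) = 2 + 1.08 = 3.08; true-score variance = 1.28 + 1.08 = 2.36; composite reliability = 0.7662.
Mean component reliability = 0.6400.
Difference = 0.7662 − 0.6400 = 0.126.

0.126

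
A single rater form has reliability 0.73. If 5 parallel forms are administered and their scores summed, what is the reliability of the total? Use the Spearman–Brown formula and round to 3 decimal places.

ρ_k = kρ / (1 + (k−1)ρ) = 5·0.73 / (1 + 4·0.73) = 3.650 / 3.920 = 0.931.

0.931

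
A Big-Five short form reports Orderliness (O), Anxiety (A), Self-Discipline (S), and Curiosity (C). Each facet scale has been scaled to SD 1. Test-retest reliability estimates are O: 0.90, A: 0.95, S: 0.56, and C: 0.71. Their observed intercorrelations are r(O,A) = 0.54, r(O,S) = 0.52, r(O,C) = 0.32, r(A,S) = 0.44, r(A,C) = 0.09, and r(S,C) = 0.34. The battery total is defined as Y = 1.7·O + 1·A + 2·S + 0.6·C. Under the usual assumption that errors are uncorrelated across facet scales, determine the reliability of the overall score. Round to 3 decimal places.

Var(Y) = 1.7² + 1 + 2² + 0.6² + 2·[1.7·0.54 + 3.4·0.52 + 1.02·0.32 + 2·0.44 + 0.6·0.09 + 1.2·0.34] = 8.25 + 8.7088 = 16.9588.
Because errors are independent across components, Cov(Tᵢ,Tⱼ) = Cov(Xᵢ,Xⱼ); the off-diagonal part of the true-score variance is the same as above.
True-score variance = [1.7²·0.90 + 0.95 + 2²·0.56 + 0.6²·0.71] + 8.7088 = 6.0466 + 8.7088 = 14.7554.
Reliability = 14.7554 / 16.9588 = 0.870.

0.870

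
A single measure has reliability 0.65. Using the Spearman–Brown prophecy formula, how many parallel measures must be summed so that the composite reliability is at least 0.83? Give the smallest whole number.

k ≥ ρ*(1−ρ₁)/(ρ₁(1−ρ*)) = 0.83·0.35 / (0.65·0.17) = 2.629.
Smallest integer k = 3.

3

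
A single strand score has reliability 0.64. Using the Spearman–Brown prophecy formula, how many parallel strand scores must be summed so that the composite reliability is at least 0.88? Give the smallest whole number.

5

k ≥ ρ*(1−ρ₁)/(ρ₁(1−ρ*)) = 0.88·0.36 / (0.64·0.12) = 4.125.
Smallest integer k = 5.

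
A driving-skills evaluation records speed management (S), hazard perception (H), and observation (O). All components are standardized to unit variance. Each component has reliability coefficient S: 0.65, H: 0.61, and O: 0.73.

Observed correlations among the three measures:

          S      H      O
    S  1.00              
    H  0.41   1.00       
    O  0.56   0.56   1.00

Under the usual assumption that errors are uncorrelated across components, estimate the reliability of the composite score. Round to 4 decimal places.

Var(S+H+O) = 3 + 2·[0.41 + 0.56 + 0.56] = 3 + 3.06 = 6.06.
Because errors are independent across components, Cov(Tᵢ,Tⱼ) = Cov(Xᵢ,Xⱼ); the off-diagonal part of the true-score variance is the same as above.
True-score variance = [0.65 + 0.61 + 0.73] + 3.06 = 1.99 + 3.06 = 5.05.
Reliability = 5.05 / 6.06 = 0.8333.

0.8333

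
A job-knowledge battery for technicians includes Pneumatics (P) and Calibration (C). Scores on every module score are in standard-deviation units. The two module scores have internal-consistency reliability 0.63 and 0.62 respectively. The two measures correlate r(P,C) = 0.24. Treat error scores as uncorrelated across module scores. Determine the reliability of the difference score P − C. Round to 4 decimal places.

Var(P−C) = 1 + 1 − 2·0.24 = 2 − 0.48 = 1.52.
With uncorrelated errors the cross-covariances are all true-score covariance, so they carry over unchanged; only the diagonal terms shrink to ρᵢσᵢ².
True-score variance = [0.63 + 0.62] − 0.48 = 1.25 − 0.48 = 0.77.
Reliability = 0.77 / 1.52 = 0.5066.

0.5066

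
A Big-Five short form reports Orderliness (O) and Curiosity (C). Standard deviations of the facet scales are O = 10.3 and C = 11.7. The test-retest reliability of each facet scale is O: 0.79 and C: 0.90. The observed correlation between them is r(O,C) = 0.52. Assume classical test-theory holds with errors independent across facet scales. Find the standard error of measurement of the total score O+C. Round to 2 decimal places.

Var(total) = 242.98 + 125.33 = 368.31.
True-score variance = 207.012 + 125.33 = 332.343, so reliability = 0.9023.
Error variance = 368.31 − 332.343 = 35.9679; SEM = √35.9679 = 6.00.

6.00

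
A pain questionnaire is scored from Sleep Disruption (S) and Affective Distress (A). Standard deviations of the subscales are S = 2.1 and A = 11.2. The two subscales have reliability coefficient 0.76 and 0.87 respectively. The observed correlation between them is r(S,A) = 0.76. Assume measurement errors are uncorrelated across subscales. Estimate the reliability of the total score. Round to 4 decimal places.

0.8951

Var(S+A) = 2.1² + 11.2² + 2·[2.1·11.2·0.76] = 129.85 + 35.7504 = 165.6.
With uncorrelated errors the cross-covariances are all true-score covariance, so they carry over unchanged; only the diagonal terms shrink to ρᵢσᵢ².
True-score variance = [2.1²·0.76 + 11.2²·0.87] + 35.7504 = 112.484 + 35.7504 = 148.235.
Reliability = 148.235 / 165.6 = 0.8951.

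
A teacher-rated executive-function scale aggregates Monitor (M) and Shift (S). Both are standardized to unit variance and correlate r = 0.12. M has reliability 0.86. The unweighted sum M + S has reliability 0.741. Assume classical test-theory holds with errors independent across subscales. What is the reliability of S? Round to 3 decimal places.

Var(M+S) = 2 + 2·0.12 = 2.240.
True-score variance = ρ_M + ρ_S + 2·0.12, so 0.741 = (0.86 + ρ_S + 0.24) / 2.240.
ρ_S = 0.741·2.240 − 0.86 − 0.24 = 0.560.

0.560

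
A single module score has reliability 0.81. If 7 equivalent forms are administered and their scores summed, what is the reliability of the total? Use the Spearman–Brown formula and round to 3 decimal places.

ρ_k = kρ / (1 + (k−1)ρ) = 7·0.81 / (1 + 6·0.81) = 5.670 / 5.860 = 0.968.

0.968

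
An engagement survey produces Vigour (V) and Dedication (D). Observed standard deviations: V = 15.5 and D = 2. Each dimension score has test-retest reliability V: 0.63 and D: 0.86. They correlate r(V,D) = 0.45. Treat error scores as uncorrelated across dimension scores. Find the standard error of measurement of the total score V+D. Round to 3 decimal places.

9.458

Var(total) = 244.25 + 27.9 = 272.15.
True-score variance = 154.797 + 27.9 = 182.697, so reliability = 0.6713.
Error variance = 272.15 − 182.697 = 89.4525; SEM = √89.4525 = 9.458.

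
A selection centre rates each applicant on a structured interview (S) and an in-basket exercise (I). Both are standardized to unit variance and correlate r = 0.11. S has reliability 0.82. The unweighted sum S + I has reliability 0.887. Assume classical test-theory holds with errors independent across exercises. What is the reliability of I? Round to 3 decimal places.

Var(S+I) = 2 + 2·0.11 = 2.220.
True-score variance = ρ_S + ρ_I + 2·0.11, so 0.887 = (0.82 + ρ_I + 0.22) / 2.220.
ρ_I = 0.887·2.220 − 0.82 − 0.22 = 0.929.

0.929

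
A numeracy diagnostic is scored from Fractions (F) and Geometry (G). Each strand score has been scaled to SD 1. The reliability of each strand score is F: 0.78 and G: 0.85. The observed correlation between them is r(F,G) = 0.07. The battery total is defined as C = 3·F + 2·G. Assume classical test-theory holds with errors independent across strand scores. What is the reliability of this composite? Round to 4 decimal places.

Var(C) = 3² + 2² + 2·[6·0.07] = 13 + 0.84 = 13.84.
Under uncorrelated errors the observed covariances equal the true-score covariances, so only the own-variance terms attenuate.
True-score variance = [3²·0.78 + 2²·0.85] + 0.84 = 10.42 + 0.84 = 11.26.
Reliability = 11.26 / 13.84 = 0.8136.

0.8136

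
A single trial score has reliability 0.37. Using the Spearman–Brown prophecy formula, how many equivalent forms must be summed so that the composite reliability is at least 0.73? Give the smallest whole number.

k ≥ ρ*(1−ρ₁)/(ρ₁(1−ρ*)) = 0.73·0.63 / (0.37·0.27) = 4.604.
Smallest integer k = 5.

5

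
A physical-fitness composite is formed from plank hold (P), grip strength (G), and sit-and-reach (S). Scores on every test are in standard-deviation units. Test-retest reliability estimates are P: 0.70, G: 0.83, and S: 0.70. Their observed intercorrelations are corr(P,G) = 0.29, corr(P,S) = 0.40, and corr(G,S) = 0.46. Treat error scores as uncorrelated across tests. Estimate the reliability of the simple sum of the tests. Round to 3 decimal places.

0.855

Var(P+G+S) = 3 + 2·[0.29 + 0.40 + 0.46] = 3 + 2.3 = 5.3.
With uncorrelated errors the cross-covariances are all true-score covariance, so they carry over unchanged; only the diagonal terms shrink to ρᵢσᵢ².
True-score variance = [0.70 + 0.83 + 0.70] + 2.3 = 2.23 + 2.3 = 4.53.
Reliability = 4.53 / 5.3 = 0.855.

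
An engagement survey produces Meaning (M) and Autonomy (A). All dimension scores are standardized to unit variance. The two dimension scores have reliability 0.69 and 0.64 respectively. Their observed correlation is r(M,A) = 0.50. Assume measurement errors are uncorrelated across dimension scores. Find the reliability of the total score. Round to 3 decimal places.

Var(M+A) = 2 + 2·[0.50] = 2 + 1 = 3.
Under uncorrelated errors the observed covariances equal the true-score covariances, so only the own-variance terms attenuate.
True-score variance = [0.69 + 0.64] + 1 = 1.33 + 1 = 2.33.
Reliability = 2.33 / 3 = 0.777.

0.777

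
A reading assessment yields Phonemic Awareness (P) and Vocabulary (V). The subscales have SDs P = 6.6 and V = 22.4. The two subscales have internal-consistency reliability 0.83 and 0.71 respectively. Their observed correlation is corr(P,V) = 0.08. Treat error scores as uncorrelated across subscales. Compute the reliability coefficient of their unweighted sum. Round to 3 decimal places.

Var(P+V) = 6.6² + 22.4² + 2·[6.6·22.4·0.08] = 545.32 + 23.6544 = 568.974.
Because errors are independent across components, Cov(Tᵢ,Tⱼ) = Cov(Xᵢ,Xⱼ); the off-diagonal part of the true-score variance is the same as above.
True-score variance = [6.6²·0.83 + 22.4²·0.71] + 23.6544 = 392.404 + 23.6544 = 416.059.
Reliability = 416.059 / 568.974 = 0.731.

0.731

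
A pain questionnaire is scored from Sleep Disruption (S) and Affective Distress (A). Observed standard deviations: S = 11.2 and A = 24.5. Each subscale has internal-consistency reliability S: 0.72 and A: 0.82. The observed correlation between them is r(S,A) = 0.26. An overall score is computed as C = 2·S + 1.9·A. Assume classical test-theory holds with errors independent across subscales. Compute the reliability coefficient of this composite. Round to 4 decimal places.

Var(C) = 2²·11.2² + 1.9²·24.5² + 2·[3.8·11.2·24.5·0.26] = 2668.66 + 542.214 = 3210.88.
With uncorrelated errors the cross-covariances are all true-score covariance, so they carry over unchanged; only the diagonal terms shrink to ρᵢσᵢ².
True-score variance = [2²·11.2²·0.72 + 1.9²·24.5²·0.82] + 542.214 = 2138.13 + 542.214 = 2680.34.
Reliability = 2680.34 / 3210.88 = 0.8348.

0.8348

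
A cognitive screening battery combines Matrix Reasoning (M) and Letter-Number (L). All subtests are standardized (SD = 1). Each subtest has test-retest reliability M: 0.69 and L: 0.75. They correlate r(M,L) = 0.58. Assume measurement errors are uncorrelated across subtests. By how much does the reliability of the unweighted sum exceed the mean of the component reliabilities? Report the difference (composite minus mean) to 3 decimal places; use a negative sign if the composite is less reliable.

Var(sum) = 2 + 1.16 = 3.16; true-score variance = 1.44 + 1.16 = 2.6; composite reliability = 0.8228.
Mean component reliability = 0.7200.
Difference = 0.8228 − 0.7200 = 0.103.

0.103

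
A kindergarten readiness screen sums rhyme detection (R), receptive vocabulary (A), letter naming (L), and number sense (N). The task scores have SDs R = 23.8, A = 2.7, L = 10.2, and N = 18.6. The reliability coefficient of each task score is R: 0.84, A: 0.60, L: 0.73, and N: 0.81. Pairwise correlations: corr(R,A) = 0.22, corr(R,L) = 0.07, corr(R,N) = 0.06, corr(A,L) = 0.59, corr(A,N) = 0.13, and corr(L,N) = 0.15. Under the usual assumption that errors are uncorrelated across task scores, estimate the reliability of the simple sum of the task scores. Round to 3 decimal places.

Var(R+A+L+N) = 23.8² + 2.7² + 10.2² + 18.6² + 2·[23.8·2.7·0.22 + 23.8·10.2·0.07 + 23.8·18.6·0.06 + 2.7·10.2·0.59 + 2.7·18.6·0.13 + 10.2·18.6·0.15] = 1023.73 + 217.853 = 1241.58.
With uncorrelated errors the cross-covariances are all true-score covariance, so they carry over unchanged; only the diagonal terms shrink to ρᵢσᵢ².
True-score variance = [23.8²·0.84 + 2.7²·0.60 + 10.2²·0.73 + 18.6²·0.81] + 217.853 = 836.36 + 217.853 = 1054.21.
Reliability = 1054.21 / 1241.58 = 0.849.

0.849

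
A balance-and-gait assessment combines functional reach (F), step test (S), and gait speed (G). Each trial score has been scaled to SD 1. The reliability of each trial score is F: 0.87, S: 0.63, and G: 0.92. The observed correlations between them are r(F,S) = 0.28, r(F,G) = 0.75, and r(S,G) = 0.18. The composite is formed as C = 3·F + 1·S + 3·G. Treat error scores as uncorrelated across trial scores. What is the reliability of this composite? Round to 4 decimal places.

0.9359

Var(C) = 3² + 1 + 3² + 2·[3·0.28 + 9·0.75 + 3·0.18] = 19 + 16.26 = 35.26.
Because errors are independent across components, Cov(Tᵢ,Tⱼ) = Cov(Xᵢ,Xⱼ); the off-diagonal part of the true-score variance is the same as above.
True-score variance = [3²·0.87 + 0.63 + 3²·0.92] + 16.26 = 16.74 + 16.26 = 33.
Reliability = 33 / 35.26 = 0.9359.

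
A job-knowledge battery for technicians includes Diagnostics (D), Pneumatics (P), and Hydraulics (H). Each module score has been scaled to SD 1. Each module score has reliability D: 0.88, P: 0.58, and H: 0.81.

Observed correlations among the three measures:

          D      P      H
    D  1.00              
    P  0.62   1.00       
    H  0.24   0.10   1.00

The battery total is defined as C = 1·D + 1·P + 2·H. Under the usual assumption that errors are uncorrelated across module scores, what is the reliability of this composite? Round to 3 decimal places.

0.849

Var(C) = 1 + 1 + 2² + 2·[0.62 + 2·0.24 + 2·0.10] = 6 + 2.6 = 8.6.
With uncorrelated errors the cross-covariances are all true-score covariance, so they carry over unchanged; only the diagonal terms shrink to ρᵢσᵢ².
True-score variance = [0.88 + 0.58 + 2²·0.81] + 2.6 = 4.7 + 2.6 = 7.3.
Reliability = 7.3 / 8.6 = 0.849.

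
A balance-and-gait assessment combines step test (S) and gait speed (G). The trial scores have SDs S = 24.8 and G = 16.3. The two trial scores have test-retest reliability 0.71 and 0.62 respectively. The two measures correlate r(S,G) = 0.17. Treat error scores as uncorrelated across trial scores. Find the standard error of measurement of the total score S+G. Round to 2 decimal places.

Var(total) = 880.73 + 137.442 = 1018.17.
True-score variance = 601.406 + 137.442 = 738.848, so reliability = 0.7257.
Error variance = 1018.17 − 738.848 = 279.324; SEM = √279.324 = 16.71.

16.71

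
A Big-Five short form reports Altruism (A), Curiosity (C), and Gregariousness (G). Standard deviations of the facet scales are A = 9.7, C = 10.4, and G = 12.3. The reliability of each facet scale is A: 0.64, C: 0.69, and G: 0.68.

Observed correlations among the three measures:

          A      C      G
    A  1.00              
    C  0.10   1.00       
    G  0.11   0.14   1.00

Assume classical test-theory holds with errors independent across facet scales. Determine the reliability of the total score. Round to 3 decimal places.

0.734

Var(A+C+G) = 9.7² + 10.4² + 12.3² + 2·[9.7·10.4·0.10 + 9.7·12.3·0.11 + 10.4·12.3·0.14] = 353.54 + 82.2418 = 435.782.
Under uncorrelated errors the observed covariances equal the true-score covariances, so only the own-variance terms attenuate.
True-score variance = [9.7²·0.64 + 10.4²·0.69 + 12.3²·0.68] + 82.2418 = 237.725 + 82.2418 = 319.967.
Reliability = 319.967 / 435.782 = 0.734.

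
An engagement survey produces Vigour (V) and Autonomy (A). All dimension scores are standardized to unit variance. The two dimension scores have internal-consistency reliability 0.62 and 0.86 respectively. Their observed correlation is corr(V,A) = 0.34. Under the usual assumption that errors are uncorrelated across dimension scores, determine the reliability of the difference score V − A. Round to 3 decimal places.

0.606

Var(V−A) = 1 + 1 − 2·0.34 = 2 − 0.68 = 1.32.
With uncorrelated errors the cross-covariances are all true-score covariance, so they carry over unchanged; only the diagonal terms shrink to ρᵢσᵢ².
True-score variance = [0.62 + 0.86] − 0.68 = 1.48 − 0.68 = 0.8.
Reliability = 0.8 / 1.32 = 0.606.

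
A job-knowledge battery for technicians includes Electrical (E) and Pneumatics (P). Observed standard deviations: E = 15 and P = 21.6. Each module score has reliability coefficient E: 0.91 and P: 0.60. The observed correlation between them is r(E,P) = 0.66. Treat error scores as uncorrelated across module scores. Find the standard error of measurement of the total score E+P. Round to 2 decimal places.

14.38

Var(total) = 691.56 + 427.68 = 1119.24.
True-score variance = 484.686 + 427.68 = 912.366, so reliability = 0.8152.
Error variance = 1119.24 − 912.366 = 206.874; SEM = √206.874 = 14.38.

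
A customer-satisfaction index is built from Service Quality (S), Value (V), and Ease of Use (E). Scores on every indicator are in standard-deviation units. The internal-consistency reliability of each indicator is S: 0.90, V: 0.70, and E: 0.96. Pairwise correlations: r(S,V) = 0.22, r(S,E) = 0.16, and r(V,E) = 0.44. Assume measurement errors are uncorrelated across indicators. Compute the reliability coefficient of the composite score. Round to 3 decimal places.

0.905

Var(S+V+E) = 3 + 2·[0.22 + 0.16 + 0.44] = 3 + 1.64 = 4.64.
Because errors are independent across components, Cov(Tᵢ,Tⱼ) = Cov(Xᵢ,Xⱼ); the off-diagonal part of the true-score variance is the same as above.
True-score variance = [0.90 + 0.70 + 0.96] + 1.64 = 2.56 + 1.64 = 4.2.
Reliability = 4.2 / 4.64 = 0.905.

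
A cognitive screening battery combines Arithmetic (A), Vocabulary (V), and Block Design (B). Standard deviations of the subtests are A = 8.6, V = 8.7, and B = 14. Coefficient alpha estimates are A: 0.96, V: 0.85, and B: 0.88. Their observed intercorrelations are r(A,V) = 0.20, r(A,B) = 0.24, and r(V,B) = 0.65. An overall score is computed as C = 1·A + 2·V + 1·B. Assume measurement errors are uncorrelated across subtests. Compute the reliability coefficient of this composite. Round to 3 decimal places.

Var(C) = 8.6² + 2²·8.7² + 14² + 2·[2·8.6·8.7·0.20 + 8.6·14·0.24 + 2·8.7·14·0.65] = 572.72 + 434.328 = 1007.05.
Under uncorrelated errors the observed covariances equal the true-score covariances, so only the own-variance terms attenuate.
True-score variance = [8.6²·0.96 + 2²·8.7²·0.85 + 14²·0.88] + 434.328 = 500.828 + 434.328 = 935.156.
Reliability = 935.156 / 1007.05 = 0.929.

0.929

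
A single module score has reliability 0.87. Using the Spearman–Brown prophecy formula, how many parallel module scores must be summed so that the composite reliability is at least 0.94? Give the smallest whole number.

3

k ≥ ρ*(1−ρ₁)/(ρ₁(1−ρ*)) = 0.94·0.13 / (0.87·0.06) = 2.341.
Smallest integer k = 3.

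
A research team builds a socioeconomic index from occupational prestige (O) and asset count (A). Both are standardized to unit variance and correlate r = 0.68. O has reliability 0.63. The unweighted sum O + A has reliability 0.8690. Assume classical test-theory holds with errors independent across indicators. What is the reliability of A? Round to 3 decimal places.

Var(O+A) = 2 + 2·0.68 = 3.360.
True-score variance = ρ_O + ρ_A + 2·0.68, so 0.8690 = (0.63 + ρ_A + 1.36) / 3.360.
ρ_A = 0.8690·3.360 − 0.63 − 1.36 = 0.930.

0.930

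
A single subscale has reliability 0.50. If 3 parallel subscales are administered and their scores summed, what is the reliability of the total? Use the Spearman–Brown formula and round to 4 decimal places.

ρ_k = kρ / (1 + (k−1)ρ) = 3·0.50 / (1 + 2·0.50) = 1.500 / 2.000 = 0.7500.

0.7500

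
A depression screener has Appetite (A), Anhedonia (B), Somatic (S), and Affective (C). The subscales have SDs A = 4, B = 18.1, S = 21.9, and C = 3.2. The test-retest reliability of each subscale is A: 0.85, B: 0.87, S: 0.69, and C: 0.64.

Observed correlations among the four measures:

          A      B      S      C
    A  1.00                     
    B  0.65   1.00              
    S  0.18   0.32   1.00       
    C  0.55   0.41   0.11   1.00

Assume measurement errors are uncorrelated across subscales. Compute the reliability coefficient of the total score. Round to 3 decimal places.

Var(A+B+S+C) = 4² + 18.1² + 21.9² + 3.2² + 2·[4·18.1·0.65 + 4·21.9·0.18 + 4·3.2·0.55 + 18.1·21.9·0.32 + 18.1·3.2·0.41 + 21.9·3.2·0.11] = 833.46 + 456.338 = 1289.8.
With uncorrelated errors the cross-covariances are all true-score covariance, so they carry over unchanged; only the diagonal terms shrink to ρᵢσᵢ².
True-score variance = [4²·0.85 + 18.1²·0.87 + 21.9²·0.69 + 3.2²·0.64] + 456.338 = 636.105 + 456.338 = 1092.44.
Reliability = 1092.44 / 1289.8 = 0.847.

0.847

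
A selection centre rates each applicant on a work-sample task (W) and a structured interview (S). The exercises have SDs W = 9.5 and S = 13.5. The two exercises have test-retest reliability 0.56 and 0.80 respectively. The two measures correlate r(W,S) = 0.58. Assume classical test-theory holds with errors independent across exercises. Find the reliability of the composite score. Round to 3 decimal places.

Var(W+S) = 9.5² + 13.5² + 2·[9.5·13.5·0.58] = 272.5 + 148.77 = 421.27.
With uncorrelated errors the cross-covariances are all true-score covariance, so they carry over unchanged; only the diagonal terms shrink to ρᵢσᵢ².
True-score variance = [9.5²·0.56 + 13.5²·0.80] + 148.77 = 196.34 + 148.77 = 345.11.
Reliability = 345.11 / 421.27 = 0.819.

0.819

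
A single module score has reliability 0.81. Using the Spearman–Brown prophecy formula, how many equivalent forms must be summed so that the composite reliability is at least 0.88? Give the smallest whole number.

2

k ≥ ρ*(1−ρ₁)/(ρ₁(1−ρ*)) = 0.88·0.19 / (0.81·0.12) = 1.720.
Smallest integer k = 2.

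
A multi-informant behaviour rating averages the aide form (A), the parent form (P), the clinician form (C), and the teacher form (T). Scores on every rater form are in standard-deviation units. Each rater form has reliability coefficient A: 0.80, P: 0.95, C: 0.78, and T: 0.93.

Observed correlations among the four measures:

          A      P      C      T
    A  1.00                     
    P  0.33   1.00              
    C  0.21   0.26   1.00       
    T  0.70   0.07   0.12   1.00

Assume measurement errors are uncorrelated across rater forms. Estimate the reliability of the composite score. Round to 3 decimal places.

0.927

Var(A+P+C+T) = 4 + 2·[0.33 + 0.21 + 0.70 + 0.26 + 0.07 + 0.12] = 4 + 3.38 = 7.38.
Because errors are independent across components, Cov(Tᵢ,Tⱼ) = Cov(Xᵢ,Xⱼ); the off-diagonal part of the true-score variance is the same as above.
True-score variance = [0.80 + 0.95 + 0.78 + 0.93] + 3.38 = 3.46 + 3.38 = 6.84.
Reliability = 6.84 / 7.38 = 0.927.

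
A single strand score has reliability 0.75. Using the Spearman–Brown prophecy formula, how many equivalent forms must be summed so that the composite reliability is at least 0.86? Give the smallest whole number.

3

k ≥ ρ*(1−ρ₁)/(ρ₁(1−ρ*)) = 0.86·0.25 / (0.75·0.14) = 2.048.
Smallest integer k = 3.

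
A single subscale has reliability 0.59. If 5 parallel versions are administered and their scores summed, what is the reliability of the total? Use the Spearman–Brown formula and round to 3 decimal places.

ρ_k = kρ / (1 + (k−1)ρ) = 5·0.59 / (1 + 4·0.59) = 2.950 / 3.360 = 0.878.

0.878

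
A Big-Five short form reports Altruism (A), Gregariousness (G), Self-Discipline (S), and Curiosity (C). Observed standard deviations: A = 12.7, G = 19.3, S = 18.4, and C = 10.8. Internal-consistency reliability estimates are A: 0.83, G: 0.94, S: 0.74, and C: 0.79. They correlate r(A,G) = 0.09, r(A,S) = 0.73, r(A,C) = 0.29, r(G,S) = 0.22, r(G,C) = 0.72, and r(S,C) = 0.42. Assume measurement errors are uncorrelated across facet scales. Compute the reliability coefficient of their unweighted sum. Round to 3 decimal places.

Var(A+G+S+C) = 12.7² + 19.3² + 18.4² + 10.8² + 2·[12.7·19.3·0.09 + 12.7·18.4·0.73 + 12.7·10.8·0.29 + 19.3·18.4·0.22 + 19.3·10.8·0.72 + 18.4·10.8·0.42] = 988.98 + 1088.18 = 2077.16.
Under uncorrelated errors the observed covariances equal the true-score covariances, so only the own-variance terms attenuate.
True-score variance = [12.7²·0.83 + 19.3²·0.94 + 18.4²·0.74 + 10.8²·0.79] + 1088.18 = 826.691 + 1088.18 = 1914.87.
Reliability = 1914.87 / 2077.16 = 0.922.

0.922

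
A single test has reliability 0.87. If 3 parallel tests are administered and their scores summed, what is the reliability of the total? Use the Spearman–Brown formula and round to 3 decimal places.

ρ_k = kρ / (1 + (k−1)ρ) = 3·0.87 / (1 + 2·0.87) = 2.610 / 2.740 = 0.953.

0.953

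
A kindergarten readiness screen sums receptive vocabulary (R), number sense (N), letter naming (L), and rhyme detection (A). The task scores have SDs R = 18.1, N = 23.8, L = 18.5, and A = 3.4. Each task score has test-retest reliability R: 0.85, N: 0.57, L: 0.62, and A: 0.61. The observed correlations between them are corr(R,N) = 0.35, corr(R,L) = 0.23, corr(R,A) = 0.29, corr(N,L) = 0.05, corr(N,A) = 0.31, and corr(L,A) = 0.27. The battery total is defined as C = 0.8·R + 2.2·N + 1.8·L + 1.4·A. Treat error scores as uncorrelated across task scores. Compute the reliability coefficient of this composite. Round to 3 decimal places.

Var(C) = 0.8²·18.1² + 2.2²·23.8² + 1.8²·18.5² + 1.4²·3.4² + 2·[1.76·18.1·23.8·0.35 + 1.44·18.1·18.5·0.23 + 1.12·18.1·3.4·0.29 + 3.96·23.8·18.5·0.05 + 3.08·23.8·3.4·0.31 + 2.52·18.5·3.4·0.27] = 4082.79 + 1206.98 = 5289.77.
Because errors are independent across components, Cov(Tᵢ,Tⱼ) = Cov(Xᵢ,Xⱼ); the off-diagonal part of the true-score variance is the same as above.
True-score variance = [0.8²·18.1²·0.85 + 2.2²·23.8²·0.57 + 1.8²·18.5²·0.62 + 1.4²·3.4²·0.61] + 1206.98 = 2442.25 + 1206.98 = 3649.23.
Reliability = 3649.23 / 5289.77 = 0.690.

0.690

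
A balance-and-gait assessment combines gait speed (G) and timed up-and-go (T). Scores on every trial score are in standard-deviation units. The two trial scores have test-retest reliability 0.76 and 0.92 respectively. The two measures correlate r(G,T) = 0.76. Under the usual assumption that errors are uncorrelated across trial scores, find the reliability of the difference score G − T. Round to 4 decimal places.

0.3333

Var(G−T) = 1 + 1 − 2·0.76 = 2 − 1.52 = 0.48.
With uncorrelated errors the cross-covariances are all true-score covariance, so they carry over unchanged; only the diagonal terms shrink to ρᵢσᵢ².
True-score variance = [0.76 + 0.92] − 1.52 = 1.68 − 1.52 = 0.16.
Reliability = 0.16 / 0.48 = 0.3333.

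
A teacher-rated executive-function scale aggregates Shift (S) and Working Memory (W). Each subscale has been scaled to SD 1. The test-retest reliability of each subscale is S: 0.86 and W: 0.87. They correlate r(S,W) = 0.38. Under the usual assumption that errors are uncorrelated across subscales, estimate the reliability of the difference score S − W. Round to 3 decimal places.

Var(S−W) = 1 + 1 − 2·0.38 = 2 − 0.76 = 1.24.
Because errors are independent across components, Cov(Tᵢ,Tⱼ) = Cov(Xᵢ,Xⱼ); the off-diagonal part of the true-score variance is the same as above.
True-score variance = [0.86 + 0.87] − 0.76 = 1.73 − 0.76 = 0.97.
Reliability = 0.97 / 1.24 = 0.782.

0.782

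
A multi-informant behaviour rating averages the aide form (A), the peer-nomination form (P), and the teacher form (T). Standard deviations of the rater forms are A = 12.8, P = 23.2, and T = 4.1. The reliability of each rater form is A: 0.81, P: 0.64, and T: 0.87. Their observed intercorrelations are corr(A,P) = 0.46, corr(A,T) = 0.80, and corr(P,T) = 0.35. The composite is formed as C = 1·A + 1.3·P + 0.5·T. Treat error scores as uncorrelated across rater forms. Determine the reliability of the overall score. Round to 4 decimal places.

0.7634

Var(C) = 12.8² + 1.3²·23.2² + 0.5²·4.1² + 2·[1.3·12.8·23.2·0.46 + 0.5·12.8·4.1·0.80 + 0.65·23.2·4.1·0.35] = 1077.67 + 440.428 = 1518.1.
Under uncorrelated errors the observed covariances equal the true-score covariances, so only the own-variance terms attenuate.
True-score variance = [12.8²·0.81 + 1.3²·23.2²·0.64 + 0.5²·4.1²·0.87] + 440.428 = 718.527 + 440.428 = 1158.95.
Reliability = 1158.95 / 1518.1 = 0.7634.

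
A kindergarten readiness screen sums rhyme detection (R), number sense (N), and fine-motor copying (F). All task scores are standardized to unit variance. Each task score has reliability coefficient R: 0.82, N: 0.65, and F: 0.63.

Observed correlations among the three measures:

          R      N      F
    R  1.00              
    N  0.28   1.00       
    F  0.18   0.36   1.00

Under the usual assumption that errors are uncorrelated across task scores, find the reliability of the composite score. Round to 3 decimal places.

0.806

Var(R+N+F) = 3 + 2·[0.28 + 0.18 + 0.36] = 3 + 1.64 = 4.64.
With uncorrelated errors the cross-covariances are all true-score covariance, so they carry over unchanged; only the diagonal terms shrink to ρᵢσᵢ².
True-score variance = [0.82 + 0.65 + 0.63] + 1.64 = 2.1 + 1.64 = 3.74.
Reliability = 3.74 / 4.64 = 0.806.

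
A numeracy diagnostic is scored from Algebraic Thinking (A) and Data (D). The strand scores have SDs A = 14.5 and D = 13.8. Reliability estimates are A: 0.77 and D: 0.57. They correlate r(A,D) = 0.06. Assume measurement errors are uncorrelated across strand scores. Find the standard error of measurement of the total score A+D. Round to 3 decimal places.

Var(total) = 400.69 + 24.012 = 424.702.
True-score variance = 270.443 + 24.012 = 294.455, so reliability = 0.6933.
Error variance = 424.702 − 294.455 = 130.247; SEM = √130.247 = 11.413.

11.413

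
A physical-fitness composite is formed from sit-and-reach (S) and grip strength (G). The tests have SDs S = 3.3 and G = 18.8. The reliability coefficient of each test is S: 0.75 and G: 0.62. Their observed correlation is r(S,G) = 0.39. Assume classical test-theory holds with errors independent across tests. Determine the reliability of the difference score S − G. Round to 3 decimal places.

0.566

Var(S−G) = 3.3² + 18.8² − 2·3.3·18.8·0.39 = 364.33 − 48.3912 = 315.939.
Because errors are independent across components, Cov(Tᵢ,Tⱼ) = Cov(Xᵢ,Xⱼ); the off-diagonal part of the true-score variance is the same as above.
True-score variance = [3.3²·0.75 + 18.8²·0.62] − 48.3912 = 227.3 − 48.3912 = 178.909.
Reliability = 178.909 / 315.939 = 0.566.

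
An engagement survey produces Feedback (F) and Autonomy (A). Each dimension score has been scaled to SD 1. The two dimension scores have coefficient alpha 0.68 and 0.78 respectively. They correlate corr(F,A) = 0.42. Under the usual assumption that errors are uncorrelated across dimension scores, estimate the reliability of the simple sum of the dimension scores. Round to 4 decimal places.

Var(F+A) = 2 + 2·[0.42] = 2 + 0.84 = 2.84.
With uncorrelated errors the cross-covariances are all true-score covariance, so they carry over unchanged; only the diagonal terms shrink to ρᵢσᵢ².
True-score variance = [0.68 + 0.78] + 0.84 = 1.46 + 0.84 = 2.3.
Reliability = 2.3 / 2.84 = 0.8099.

0.8099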